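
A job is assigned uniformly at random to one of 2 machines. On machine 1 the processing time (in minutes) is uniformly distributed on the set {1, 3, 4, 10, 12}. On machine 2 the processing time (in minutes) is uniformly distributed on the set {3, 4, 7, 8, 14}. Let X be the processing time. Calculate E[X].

33/5

E[X | machine 1] = (1+3+4+10+12)/5 = 6.
E[X | machine 2] = (3+4+7+8+14)/5 = 36/5.
By the law of total expectation,
E[X] = (1/2)·(6) + (1/2)·(36/5) = 33/5.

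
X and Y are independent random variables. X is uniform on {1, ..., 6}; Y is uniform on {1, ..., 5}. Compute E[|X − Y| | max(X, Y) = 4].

12/7

Outcomes with max(X, Y) = 4: (1,4), (2,4), (3,4), (4,1), (4,2), (4,3), (4,4), each with probability 1/30.
E[|X − Y| | max(X, Y) = 4] = (3 + 2 + 1 + 3 + 2 + 1 + 0) / 7 = 12/7.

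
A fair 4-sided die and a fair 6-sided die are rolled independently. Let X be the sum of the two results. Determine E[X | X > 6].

P(X > 6) = 5/12.
Σ over the event: 7·1/6 + 8·1/8 + 9·1/12 + 10·1/24 = 10/3.
E[X | X > 6] = (10/3) / (5/12) = 8.

8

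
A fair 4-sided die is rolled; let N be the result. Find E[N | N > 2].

7/2

Given N > 2, N is equally likely to be any of {3, 4}.
E[N | N > 2] = (3 + 4) / 2 = 7/2.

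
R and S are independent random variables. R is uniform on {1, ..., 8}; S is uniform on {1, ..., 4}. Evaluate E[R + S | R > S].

P(R > S) = 11/16.
Summing (R+S)·P(x,y) over outcomes with R > S gives 87/16.
E[R + S | R > S] = (87/16) / (11/16) = 87/11.

87/11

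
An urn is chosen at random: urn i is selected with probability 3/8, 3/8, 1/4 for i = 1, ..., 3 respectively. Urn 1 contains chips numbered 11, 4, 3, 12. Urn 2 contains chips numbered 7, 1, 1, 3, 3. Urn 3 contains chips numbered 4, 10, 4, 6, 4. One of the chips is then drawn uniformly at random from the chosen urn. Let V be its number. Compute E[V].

427/80

E[V | urn 1] = (11+4+3+12)/4 = 15/2.
E[V | urn 2] = (7+1+1+3+3)/5 = 3.
E[V | urn 3] = (4+10+4+6+4)/5 = 28/5.
By the law of total expectation,
E[V] = (3/8)·(15/2) + (3/8)·(3) + (1/4)·(28/5) = 427/80.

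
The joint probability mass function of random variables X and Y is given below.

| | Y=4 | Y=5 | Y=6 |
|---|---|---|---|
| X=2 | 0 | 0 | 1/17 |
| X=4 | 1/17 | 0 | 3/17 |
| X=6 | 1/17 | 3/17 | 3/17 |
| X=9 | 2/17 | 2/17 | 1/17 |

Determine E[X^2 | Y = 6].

241/8

P(Y = 6) = 8/17.
Σ X^2·P over the event = 4·(1/17) + 16·(3/17) + 36·(3/17) + 81·(1/17) = 241/17.
E[X^2 | Y = 6] = (241/17) / (8/17) = 241/8.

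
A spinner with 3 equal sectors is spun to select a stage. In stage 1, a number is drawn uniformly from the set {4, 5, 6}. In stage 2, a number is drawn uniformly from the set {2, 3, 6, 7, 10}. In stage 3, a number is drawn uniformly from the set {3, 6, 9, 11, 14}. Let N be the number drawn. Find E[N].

32/5

E[N | stage 1] = (4+5+6)/3 = 5.
E[N | stage 2] = (2+3+6+7+10)/5 = 28/5.
E[N | stage 3] = (3+6+9+11+14)/5 = 43/5.
By the law of total expectation,
E[N] = (1/3)·(5) + (1/3)·(28/5) + (1/3)·(43/5) = 32/5.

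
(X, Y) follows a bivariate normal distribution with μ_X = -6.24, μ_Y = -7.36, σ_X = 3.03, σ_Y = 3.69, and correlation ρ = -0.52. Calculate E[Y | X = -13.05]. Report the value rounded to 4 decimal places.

E[Y | X=x] = μ_Y + ρ(σ_Y/σ_X)(x − μ_X) for jointly normal variables.
E[Y | X=-13.05] = -7.36 + (-0.52)·(3.69/3.03)·(-13.05 − (-6.24)) = -7.36 + (-0.63327)·(-6.81) = -3.0474.

-3.0474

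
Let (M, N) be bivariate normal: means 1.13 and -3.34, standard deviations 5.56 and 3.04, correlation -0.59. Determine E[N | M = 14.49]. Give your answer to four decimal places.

-7.6498

E[N | M=x] = μ_N + ρ(σ_N/σ_M)(x − μ_M) for jointly normal variables.
E[N | M=14.49] = -3.34 + (-0.59)·(3.04/5.56)·(14.49 − (1.13)) = -3.34 + (-0.32259)·(13.36) = -7.6498.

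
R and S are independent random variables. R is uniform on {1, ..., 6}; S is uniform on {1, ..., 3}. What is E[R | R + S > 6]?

16/3

P(R + S > 6) = 1/3.
Summing R·P(x,y) over outcomes with R + S > 6 gives 16/9.
E[R | R + S > 6] = (16/9) / (1/3) = 16/3.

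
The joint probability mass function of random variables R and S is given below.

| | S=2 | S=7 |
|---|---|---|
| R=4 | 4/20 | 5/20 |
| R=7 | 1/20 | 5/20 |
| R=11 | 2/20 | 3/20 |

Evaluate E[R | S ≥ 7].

P(S ≥ 7) = 13/20.
Σ R·P over the event = 4·(5/20) + 7·(5/20) + 11·(3/20) = 22/5.
E[R | S ≥ 7] = (22/5) / (13/20) = 88/13.

88/13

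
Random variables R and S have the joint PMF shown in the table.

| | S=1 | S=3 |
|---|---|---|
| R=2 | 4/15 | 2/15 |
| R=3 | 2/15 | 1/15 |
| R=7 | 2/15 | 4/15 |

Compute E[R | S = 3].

P(S = 3) = 7/15.
Σ R·P over the event = 2·(2/15) + 3·(1/15) + 7·(4/15) = 7/3.
E[R | S = 3] = (7/3) / (7/15) = 5.

5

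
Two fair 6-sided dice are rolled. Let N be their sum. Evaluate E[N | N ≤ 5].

4

P(N ≤ 5) = 5/18.
Σ over the event: 2·1/36 + 3·1/18 + 4·1/12 + 5·1/9 = 10/9.
E[N | N ≤ 5] = (10/9) / (5/18) = 4.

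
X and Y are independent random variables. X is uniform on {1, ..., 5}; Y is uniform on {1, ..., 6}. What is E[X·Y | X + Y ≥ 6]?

P(X + Y ≥ 6) = 2/3.
Summing XY·P(x,y) over outcomes with X + Y ≥ 6 gives 28/3.
E[X·Y | X + Y ≥ 6] = (28/3) / (2/3) = 14.

14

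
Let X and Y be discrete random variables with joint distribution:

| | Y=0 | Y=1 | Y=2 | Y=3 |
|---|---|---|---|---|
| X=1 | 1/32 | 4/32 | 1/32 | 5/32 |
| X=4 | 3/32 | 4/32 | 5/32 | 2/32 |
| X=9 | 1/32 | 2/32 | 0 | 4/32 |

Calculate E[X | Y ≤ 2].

27/7

P(Y ≤ 2) = 21/32.
Σ X·P over the event = 1·(1/32) + 1·(4/32) + 1·(1/32) + 4·(3/32) + 4·(4/32) + 4·(5/32) + 9·(1/32) + 9·(2/32) = 81/32.
E[X | Y ≤ 2] = (81/32) / (21/32) = 27/7.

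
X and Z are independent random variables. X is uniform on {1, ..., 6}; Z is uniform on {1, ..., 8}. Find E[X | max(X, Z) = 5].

Outcomes with max(X, Z) = 5: (1,5), (2,5), (3,5), (4,5), (5,1), (5,2), (5,3), (5,4), (5,5), each with probability 1/48.
E[X | max(X, Z) = 5] = (1 + 2 + 3 + 4 + 5 + 5 + 5 + 5 + 5) / 9 = 35/9.

35/9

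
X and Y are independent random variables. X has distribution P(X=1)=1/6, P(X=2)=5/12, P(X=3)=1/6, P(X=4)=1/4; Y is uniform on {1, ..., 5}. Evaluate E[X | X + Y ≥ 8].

15/4

P(X + Y ≥ 8) = 2/15.
Summing X·P(x,y) over outcomes with X + Y ≥ 8 gives 1/2.
E[X | X + Y ≥ 8] = (1/2) / (2/15) = 15/4.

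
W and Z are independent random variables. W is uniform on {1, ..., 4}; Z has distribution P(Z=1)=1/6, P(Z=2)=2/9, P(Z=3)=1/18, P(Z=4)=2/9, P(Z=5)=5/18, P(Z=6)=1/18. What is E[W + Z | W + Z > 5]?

P(W + Z > 5) = 7/12.
Summing (W+Z)·P(x,y) over outcomes with W + Z > 5 gives 305/72.
E[W + Z | W + Z > 5] = (305/72) / (7/12) = 305/42.

305/42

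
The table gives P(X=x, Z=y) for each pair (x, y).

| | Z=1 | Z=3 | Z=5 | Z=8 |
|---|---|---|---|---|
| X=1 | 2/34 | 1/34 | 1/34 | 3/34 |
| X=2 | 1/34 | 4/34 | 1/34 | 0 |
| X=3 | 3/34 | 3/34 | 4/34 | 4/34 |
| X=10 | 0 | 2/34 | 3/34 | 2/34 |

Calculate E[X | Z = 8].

35/9

P(Z = 8) = 9/34.
Σ X·P over the event = 1·(3/34) + 3·(4/34) + 10·(2/34) = 35/34.
E[X | Z = 8] = (35/34) / (9/34) = 35/9.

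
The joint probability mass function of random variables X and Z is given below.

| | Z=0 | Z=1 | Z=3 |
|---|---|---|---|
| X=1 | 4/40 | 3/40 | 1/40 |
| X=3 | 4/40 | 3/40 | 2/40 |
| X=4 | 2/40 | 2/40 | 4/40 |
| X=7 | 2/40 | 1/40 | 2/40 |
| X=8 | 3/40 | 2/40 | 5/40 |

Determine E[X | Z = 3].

11/2

P(Z = 3) = 7/20.
Σ X·P over the event = 1·(1/40) + 3·(2/40) + 4·(4/40) + 7·(2/40) + 8·(5/40) = 77/40.
E[X | Z = 3] = (77/40) / (7/20) = 11/2.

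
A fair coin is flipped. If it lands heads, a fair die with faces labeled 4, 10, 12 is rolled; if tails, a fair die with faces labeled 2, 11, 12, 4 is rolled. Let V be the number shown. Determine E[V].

191/24

E[V | heads] = (4+10+12)/3 = 26/3.
E[V | tails] = (2+11+12+4)/4 = 29/4.
E[V] = (1/2)·(26/3) + (1/2)·(29/4) = 191/24.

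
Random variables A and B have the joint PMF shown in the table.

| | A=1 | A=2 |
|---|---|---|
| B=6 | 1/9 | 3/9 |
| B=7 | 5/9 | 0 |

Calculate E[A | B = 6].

7/4

P(B = 6) = 4/9.
Σ A·P over the event = 1·(1/9) + 2·(3/9) = 7/9.
E[A | B = 6] = (7/9) / (4/9) = 7/4.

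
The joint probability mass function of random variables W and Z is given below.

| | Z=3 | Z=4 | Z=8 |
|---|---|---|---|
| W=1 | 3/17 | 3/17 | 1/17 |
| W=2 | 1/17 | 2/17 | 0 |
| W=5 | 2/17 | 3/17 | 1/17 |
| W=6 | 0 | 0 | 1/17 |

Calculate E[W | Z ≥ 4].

P(Z ≥ 4) = 11/17.
Σ W·P over the event = 1·(3/17) + 1·(1/17) + 2·(2/17) + 5·(3/17) + 5·(1/17) + 6·(1/17) = 2.
E[W | Z ≥ 4] = (2) / (11/17) = 34/11.

34/11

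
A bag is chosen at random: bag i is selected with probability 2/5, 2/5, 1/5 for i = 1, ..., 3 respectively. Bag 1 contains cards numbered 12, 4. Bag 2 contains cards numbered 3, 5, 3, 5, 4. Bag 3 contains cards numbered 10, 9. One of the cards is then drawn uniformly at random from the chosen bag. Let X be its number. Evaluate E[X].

E[X | bag 1] = (12+4)/2 = 8.
E[X | bag 2] = (3+5+3+5+4)/5 = 4.
E[X | bag 3] = (10+9)/2 = 19/2.
By the law of total expectation,
E[X] = (2/5)·(8) + (2/5)·(4) + (1/5)·(19/2) = 67/10.

67/10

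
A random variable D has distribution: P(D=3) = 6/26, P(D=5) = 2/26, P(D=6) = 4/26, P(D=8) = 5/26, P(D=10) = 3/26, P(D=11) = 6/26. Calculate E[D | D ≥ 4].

P(D ≥ 4) = 10/13.
Σ over the event: 5·1/13 + 6·2/13 + 8·5/26 + 10·3/26 + 11·3/13 = 85/13.
E[D | D ≥ 4] = (85/13) / (10/13) = 17/2.

17/2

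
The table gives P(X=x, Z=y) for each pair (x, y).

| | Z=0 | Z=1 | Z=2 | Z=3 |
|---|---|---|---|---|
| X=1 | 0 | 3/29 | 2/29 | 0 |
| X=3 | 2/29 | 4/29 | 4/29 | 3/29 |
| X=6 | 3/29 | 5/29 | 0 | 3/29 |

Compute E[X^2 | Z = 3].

P(Z = 3) = 6/29.
Σ X^2·P over the event = 9·(3/29) + 36·(3/29) = 135/29.
E[X^2 | Z = 3] = (135/29) / (6/29) = 45/2.

45/2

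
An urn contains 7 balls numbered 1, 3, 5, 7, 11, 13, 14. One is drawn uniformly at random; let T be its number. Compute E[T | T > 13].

14

P(T > 13) = 1/7.
Σ over the event: 14·1/7 = 2.
E[T | T > 13] = (2) / (1/7) = 14.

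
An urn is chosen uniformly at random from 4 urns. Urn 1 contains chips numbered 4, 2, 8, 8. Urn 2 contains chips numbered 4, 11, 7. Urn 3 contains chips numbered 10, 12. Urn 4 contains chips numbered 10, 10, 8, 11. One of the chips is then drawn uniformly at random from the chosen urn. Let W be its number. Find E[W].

403/48

E[W | urn 1] = (4+2+8+8)/4 = 11/2.
E[W | urn 2] = (4+11+7)/3 = 22/3.
E[W | urn 3] = (10+12)/2 = 11.
E[W | urn 4] = (10+10+8+11)/4 = 39/4.
E[W] = (1/4)·(11/2) + (1/4)·(22/3) + (1/4)·(11) + (1/4)·(39/4) = 403/48.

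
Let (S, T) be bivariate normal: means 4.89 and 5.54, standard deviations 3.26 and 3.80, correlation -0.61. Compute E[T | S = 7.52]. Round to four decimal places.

E[T | S=x] = μ_T + ρ(σ_T/σ_S)(x − μ_S) for jointly normal variables.
E[T | S=7.52] = 5.54 + (-0.61)·(3.80/3.26)·(7.52 − (4.89)) = 5.54 + (-0.71104)·(2.63) = 3.6700.

3.6700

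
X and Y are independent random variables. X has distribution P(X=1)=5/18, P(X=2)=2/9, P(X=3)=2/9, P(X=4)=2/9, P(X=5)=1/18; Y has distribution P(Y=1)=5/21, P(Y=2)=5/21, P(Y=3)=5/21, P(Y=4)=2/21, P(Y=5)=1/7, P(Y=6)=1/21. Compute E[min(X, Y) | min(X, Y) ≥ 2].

549/208

P(min(X, Y) ≥ 2) = 104/189.
Summing min(X,Y)·P(x,y) over outcomes with min(X, Y) ≥ 2 gives 61/42.
E[min(X, Y) | min(X, Y) ≥ 2] = (61/42) / (104/189) = 549/208.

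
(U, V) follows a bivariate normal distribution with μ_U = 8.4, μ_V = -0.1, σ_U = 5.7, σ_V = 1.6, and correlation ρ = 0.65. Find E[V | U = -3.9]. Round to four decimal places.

E[V | U=x] = μ_V + ρ(σ_V/σ_U)(x − μ_U) for jointly normal variables.
E[V | U=-3.9] = -0.1 + (0.65)·(1.6/5.7)·(-3.9 − (8.4)) = -0.1 + (0.182456)·(-12.3) = -2.3442.

-2.3442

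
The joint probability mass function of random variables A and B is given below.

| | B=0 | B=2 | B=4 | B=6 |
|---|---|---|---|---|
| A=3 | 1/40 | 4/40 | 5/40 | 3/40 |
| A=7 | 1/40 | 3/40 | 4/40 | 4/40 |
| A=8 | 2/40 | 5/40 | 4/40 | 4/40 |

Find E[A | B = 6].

69/11

P(B = 6) = 11/40.
Σ A·P over the event = 3·(3/40) + 7·(4/40) + 8·(4/40) = 69/40.
E[A | B = 6] = (69/40) / (11/40) = 69/11.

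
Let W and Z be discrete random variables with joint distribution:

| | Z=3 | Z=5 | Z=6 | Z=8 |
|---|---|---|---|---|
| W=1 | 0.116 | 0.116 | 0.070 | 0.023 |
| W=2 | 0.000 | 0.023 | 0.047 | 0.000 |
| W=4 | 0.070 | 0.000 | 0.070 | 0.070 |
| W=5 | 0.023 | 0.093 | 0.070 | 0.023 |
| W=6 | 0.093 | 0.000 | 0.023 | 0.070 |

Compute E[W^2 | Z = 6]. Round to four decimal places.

P(Z = 6) = 0.280.
Σ W^2·P over the event = 1·(0.070) + 4·(0.047) + 16·(0.070) + 25·(0.070) + 36·(0.023) = 3.956.
E[W^2 | Z = 6] = (3.956) / (0.280) = 14.1286.

14.1286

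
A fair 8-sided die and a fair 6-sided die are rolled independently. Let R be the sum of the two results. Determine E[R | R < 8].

P(R < 8) = 7/16.
Σ over the event: 2·1/48 + 3·1/24 + 4·1/16 + 5·1/12 + 6·5/48 + 7·1/8 = 7/3.
E[R | R < 8] = (7/3) / (7/16) = 16/3.

16/3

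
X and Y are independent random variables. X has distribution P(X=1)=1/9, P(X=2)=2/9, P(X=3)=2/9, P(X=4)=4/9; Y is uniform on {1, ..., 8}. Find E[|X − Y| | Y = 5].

P(Y = 5) = 1/8.
Summing |X−Y|·P(x,y) over outcomes with Y = 5 gives 1/4.
E[|X − Y| | Y = 5] = (1/4) / (1/8) = 2.

2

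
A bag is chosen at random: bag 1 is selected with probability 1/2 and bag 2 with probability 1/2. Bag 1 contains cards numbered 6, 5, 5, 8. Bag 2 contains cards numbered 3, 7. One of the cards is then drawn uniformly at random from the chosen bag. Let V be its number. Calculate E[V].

E[V | bag 1] = (6+5+5+8)/4 = 6.
E[V | bag 2] = (3+7)/2 = 5.
E[V] = (1/2)·(6) + (1/2)·(5) = 11/2.

11/2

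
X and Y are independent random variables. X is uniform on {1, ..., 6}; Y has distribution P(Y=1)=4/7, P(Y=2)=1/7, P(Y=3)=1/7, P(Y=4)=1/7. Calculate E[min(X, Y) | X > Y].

45/29

P(X > Y) = 29/42.
Summing min(X,Y)·P(x,y) over outcomes with X > Y gives 15/14.
E[min(X, Y) | X > Y] = (15/14) / (29/42) = 45/29.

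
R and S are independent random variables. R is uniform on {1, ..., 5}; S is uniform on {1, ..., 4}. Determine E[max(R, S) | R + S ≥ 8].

14/3

Outcomes with R + S ≥ 8: (4,4), (5,3), (5,4), each with probability 1/20.
E[max(R, S) | R + S ≥ 8] = (4 + 5 + 5) / 3 = 14/3.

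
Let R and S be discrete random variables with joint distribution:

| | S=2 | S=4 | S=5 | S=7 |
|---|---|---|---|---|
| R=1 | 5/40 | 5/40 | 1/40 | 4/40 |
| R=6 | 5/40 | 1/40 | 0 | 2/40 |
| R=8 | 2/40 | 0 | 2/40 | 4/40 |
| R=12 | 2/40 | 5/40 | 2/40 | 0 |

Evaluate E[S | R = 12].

34/9

P(R = 12) = 9/40.
Σ S·P over the event = 2·(2/40) + 4·(5/40) + 5·(2/40) = 17/20.
E[S | R = 12] = (17/20) / (9/40) = 34/9.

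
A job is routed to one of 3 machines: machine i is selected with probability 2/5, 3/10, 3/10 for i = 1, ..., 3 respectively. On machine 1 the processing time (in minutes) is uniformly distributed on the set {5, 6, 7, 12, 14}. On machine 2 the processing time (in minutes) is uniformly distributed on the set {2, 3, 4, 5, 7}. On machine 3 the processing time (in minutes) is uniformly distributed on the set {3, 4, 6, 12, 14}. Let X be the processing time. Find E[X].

178/25

E[X | machine 1] = (5+6+7+12+14)/5 = 44/5.
E[X | machine 2] = (2+3+4+5+7)/5 = 21/5.
E[X | machine 3] = (3+4+6+12+14)/5 = 39/5.
By the law of total expectation,
E[X] = (2/5)·(44/5) + (3/10)·(21/5) + (3/10)·(39/5) = 178/25.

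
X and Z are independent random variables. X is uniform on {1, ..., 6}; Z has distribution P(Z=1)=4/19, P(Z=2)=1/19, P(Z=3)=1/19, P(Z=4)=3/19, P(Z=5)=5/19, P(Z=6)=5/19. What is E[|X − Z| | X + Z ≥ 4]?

232/105

P(X + Z ≥ 4) = 35/38.
Summing |X−Z|·P(x,y) over outcomes with X + Z ≥ 4 gives 116/57.
E[|X − Z| | X + Z ≥ 4] = (116/57) / (35/38) = 232/105.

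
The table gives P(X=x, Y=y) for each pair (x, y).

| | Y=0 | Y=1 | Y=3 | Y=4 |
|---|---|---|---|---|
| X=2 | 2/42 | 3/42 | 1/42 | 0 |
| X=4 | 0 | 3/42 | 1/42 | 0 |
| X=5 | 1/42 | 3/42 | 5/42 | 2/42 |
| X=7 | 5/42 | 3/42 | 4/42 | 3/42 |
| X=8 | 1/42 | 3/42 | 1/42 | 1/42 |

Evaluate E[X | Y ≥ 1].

P(Y ≥ 1) = 11/14.
Summing X·P(X=x,Y=y) over the conditioning event gives 92/21.
E[X | Y ≥ 1] = (92/21) / (11/14) = 184/33.

184/33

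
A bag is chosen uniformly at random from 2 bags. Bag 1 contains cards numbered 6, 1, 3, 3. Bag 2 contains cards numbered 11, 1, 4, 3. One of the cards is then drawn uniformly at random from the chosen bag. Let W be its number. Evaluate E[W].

E[W | bag 1] = (6+1+3+3)/4 = 13/4.
E[W | bag 2] = (11+1+4+3)/4 = 19/4.
By the law of total expectation,
E[W] = (1/2)·(13/4) + (1/2)·(19/4) = 4.

4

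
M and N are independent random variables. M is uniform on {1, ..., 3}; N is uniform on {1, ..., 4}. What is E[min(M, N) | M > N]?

4/3

Outcomes with M > N: (2,1), (3,1), (3,2), each with probability 1/12.
E[min(M, N) | M > N] = (1 + 1 + 2) / 3 = 4/3.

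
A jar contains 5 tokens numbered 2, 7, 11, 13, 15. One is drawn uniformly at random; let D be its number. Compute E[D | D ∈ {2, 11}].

13/2

P(D ∈ {2, 11}) = 2/5.
Σ over the event: 2·1/5 + 11·1/5 = 13/5.
E[D | D ∈ {2, 11}] = (13/5) / (2/5) = 13/2.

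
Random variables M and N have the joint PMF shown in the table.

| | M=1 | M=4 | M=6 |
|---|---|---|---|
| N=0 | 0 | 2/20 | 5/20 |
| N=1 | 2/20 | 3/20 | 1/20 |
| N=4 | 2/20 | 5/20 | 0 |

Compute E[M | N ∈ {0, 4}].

30/7

P(N ∈ {0, 4}) = 7/10.
Σ M·P over the event = 1·(2/20) + 4·(2/20) + 4·(5/20) + 6·(5/20) = 3.
E[M | N ∈ {0, 4}] = (3) / (7/10) = 30/7.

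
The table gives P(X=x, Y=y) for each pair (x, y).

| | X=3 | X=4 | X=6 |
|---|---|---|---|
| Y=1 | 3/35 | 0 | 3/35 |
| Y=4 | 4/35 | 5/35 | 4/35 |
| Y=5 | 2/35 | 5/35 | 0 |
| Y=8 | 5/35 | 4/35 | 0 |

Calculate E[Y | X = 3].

P(X = 3) = 2/5.
Σ Y·P over the event = 1·(3/35) + 4·(4/35) + 5·(2/35) + 8·(5/35) = 69/35.
E[Y | X = 3] = (69/35) / (2/5) = 69/14.

69/14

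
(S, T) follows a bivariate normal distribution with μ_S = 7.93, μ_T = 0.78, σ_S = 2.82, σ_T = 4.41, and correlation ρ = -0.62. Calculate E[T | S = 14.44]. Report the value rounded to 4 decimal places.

For a bivariate normal, E[T | S=x] = μ_T + ρ·(σ_T/σ_S)·(x − μ_S).
E[T | S=14.44] = 0.78 + (-0.62)·(4.41/2.82)·(14.44 − (7.93)) = 0.78 + (-0.96957)·(6.51) = -5.5319.

-5.5319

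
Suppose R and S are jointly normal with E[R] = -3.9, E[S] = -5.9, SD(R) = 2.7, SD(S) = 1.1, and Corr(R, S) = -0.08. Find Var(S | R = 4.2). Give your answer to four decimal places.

1.2023

For a bivariate normal, Var(S | R=x) = σ_S²(1 − ρ²).
Var(S | R=4.2) = (1.1)²·(1 − (-0.08)²) = 1.21·0.9936 = 1.2023.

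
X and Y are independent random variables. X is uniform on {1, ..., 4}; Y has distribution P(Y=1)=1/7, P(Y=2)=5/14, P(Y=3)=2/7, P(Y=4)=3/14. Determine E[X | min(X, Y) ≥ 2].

3

P(min(X, Y) ≥ 2) = 9/14.
Summing X·P(x,y) over outcomes with min(X, Y) ≥ 2 gives 27/14.
E[X | min(X, Y) ≥ 2] = (27/14) / (9/14) = 3.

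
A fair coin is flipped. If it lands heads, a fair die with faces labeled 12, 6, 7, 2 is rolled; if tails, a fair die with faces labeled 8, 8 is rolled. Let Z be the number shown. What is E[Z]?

E[Z | heads] = (12+6+7+2)/4 = 27/4.
E[Z | tails] = (8+8)/2 = 8.
E[Z] = (1/2)·(27/4) + (1/2)·(8) = 59/8.

59/8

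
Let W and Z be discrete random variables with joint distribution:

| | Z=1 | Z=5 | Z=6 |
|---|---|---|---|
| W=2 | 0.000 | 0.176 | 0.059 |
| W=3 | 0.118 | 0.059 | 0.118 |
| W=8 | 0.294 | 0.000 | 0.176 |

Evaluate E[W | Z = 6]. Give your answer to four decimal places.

5.3258

P(Z = 6) = 0.353.
Σ W·P over the event = 2·(0.059) + 3·(0.118) + 8·(0.176) = 1.880.
E[W | Z = 6] = (1.880) / (0.353) = 5.3258.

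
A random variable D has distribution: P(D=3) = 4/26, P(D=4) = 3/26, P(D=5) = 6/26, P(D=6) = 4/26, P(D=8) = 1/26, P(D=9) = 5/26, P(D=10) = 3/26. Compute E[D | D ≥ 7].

83/9

P(D ≥ 7) = 9/26.
Σ over the event: 8·1/26 + 9·5/26 + 10·3/26 = 83/26.
E[D | D ≥ 7] = (83/26) / (9/26) = 83/9.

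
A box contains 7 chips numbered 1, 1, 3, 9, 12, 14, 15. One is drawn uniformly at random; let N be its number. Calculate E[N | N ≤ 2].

P(N ≤ 2) = 2/7.
Σ over the event: 1·2/7 = 2/7.
E[N | N ≤ 2] = (2/7) / (2/7) = 1.

1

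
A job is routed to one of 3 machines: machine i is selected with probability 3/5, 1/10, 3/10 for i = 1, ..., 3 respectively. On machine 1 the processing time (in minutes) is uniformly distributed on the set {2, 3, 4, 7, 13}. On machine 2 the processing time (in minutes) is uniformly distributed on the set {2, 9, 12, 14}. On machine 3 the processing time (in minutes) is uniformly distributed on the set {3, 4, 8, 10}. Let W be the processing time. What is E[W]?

E[W | machine 1] = (2+3+4+7+13)/5 = 29/5.
E[W | machine 2] = (2+9+12+14)/4 = 37/4.
E[W | machine 3] = (3+4+8+10)/4 = 25/4.
E[W] = (3/5)·(29/5) + (1/10)·(37/4) + (3/10)·(25/4) = 157/25.

157/25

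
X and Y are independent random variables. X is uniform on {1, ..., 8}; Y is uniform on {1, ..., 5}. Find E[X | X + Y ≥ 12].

Outcomes with X + Y ≥ 12: (7,5), (8,4), (8,5), each with probability 1/40.
E[X | X + Y ≥ 12] = (7 + 8 + 8) / 3 = 23/3.

23/3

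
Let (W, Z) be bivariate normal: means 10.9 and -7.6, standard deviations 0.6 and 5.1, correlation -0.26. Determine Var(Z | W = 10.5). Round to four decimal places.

24.2517

Var(Z | W=x) = (1 − ρ²)·σ_Z².
Var(Z | W=10.5) = (5.1)²·(1 − (-0.26)²) = 26.01·0.9324 = 24.2517.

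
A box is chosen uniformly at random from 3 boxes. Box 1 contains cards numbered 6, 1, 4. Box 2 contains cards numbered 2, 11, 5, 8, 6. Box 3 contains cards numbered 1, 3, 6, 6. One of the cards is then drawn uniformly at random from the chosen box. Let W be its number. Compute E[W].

211/45

E[W | box 1] = (6+1+4)/3 = 11/3.
E[W | box 2] = (2+11+5+8+6)/5 = 32/5.
E[W | box 3] = (1+3+6+6)/4 = 4.
By the law of total expectation,
E[W] = (1/3)·(11/3) + (1/3)·(32/5) + (1/3)·(4) = 211/45.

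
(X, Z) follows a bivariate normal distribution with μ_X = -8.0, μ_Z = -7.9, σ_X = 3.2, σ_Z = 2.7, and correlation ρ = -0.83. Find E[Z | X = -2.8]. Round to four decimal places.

For a bivariate normal, E[Z | X=x] = μ_Z + ρ·(σ_Z/σ_X)·(x − μ_X).
E[Z | X=-2.8] = -7.9 + (-0.83)·(2.7/3.2)·(-2.8 − (-8.0)) = -7.9 + (-0.70031)·(5.2) = -11.5416.

-11.5416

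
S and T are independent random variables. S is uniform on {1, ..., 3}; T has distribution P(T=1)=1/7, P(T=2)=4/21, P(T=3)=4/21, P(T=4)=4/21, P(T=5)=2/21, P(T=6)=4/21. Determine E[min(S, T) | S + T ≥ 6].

34/15

P(S + T ≥ 6) = 10/21.
Summing min(S,T)·P(x,y) over outcomes with S + T ≥ 6 gives 68/63.
E[min(S, T) | S + T ≥ 6] = (68/63) / (10/21) = 34/15.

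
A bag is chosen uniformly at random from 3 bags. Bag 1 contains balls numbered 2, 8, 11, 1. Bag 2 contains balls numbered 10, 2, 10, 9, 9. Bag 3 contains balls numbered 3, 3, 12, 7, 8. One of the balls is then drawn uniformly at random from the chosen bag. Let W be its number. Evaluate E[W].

E[W | bag 1] = (2+8+11+1)/4 = 11/2.
E[W | bag 2] = (10+2+10+9+9)/5 = 8.
E[W | bag 3] = (3+3+12+7+8)/5 = 33/5.
E[W] = (1/3)·(11/2) + (1/3)·(8) + (1/3)·(33/5) = 67/10.

67/10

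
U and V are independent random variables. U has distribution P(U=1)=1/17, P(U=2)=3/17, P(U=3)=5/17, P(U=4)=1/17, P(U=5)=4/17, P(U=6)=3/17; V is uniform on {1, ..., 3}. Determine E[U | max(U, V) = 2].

13/7

P(max(U, V) = 2) = 7/51.
Summing U·P(x,y) over outcomes with max(U, V) = 2 gives 13/51.
E[U | max(U, V) = 2] = (13/51) / (7/51) = 13/7.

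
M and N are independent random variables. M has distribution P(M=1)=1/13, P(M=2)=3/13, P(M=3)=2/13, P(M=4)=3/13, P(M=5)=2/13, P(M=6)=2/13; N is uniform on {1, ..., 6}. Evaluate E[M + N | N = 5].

112/13

P(N = 5) = 1/6.
Summing (M+N)·P(x,y) over outcomes with N = 5 gives 56/39.
E[M + N | N = 5] = (56/39) / (1/6) = 112/13.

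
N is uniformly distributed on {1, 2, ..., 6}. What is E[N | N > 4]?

11/2

Given N > 4, N is equally likely to be any of {5, 6}.
E[N | N > 4] = (5 + 6) / 2 = 11/2.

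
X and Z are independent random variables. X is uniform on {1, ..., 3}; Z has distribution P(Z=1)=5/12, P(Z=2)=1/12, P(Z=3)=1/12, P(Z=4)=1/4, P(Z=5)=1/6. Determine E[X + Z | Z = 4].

P(Z = 4) = 1/4.
Summing (X+Z)·P(x,y) over outcomes with Z = 4 gives 3/2.
E[X + Z | Z = 4] = (3/2) / (1/4) = 6.

6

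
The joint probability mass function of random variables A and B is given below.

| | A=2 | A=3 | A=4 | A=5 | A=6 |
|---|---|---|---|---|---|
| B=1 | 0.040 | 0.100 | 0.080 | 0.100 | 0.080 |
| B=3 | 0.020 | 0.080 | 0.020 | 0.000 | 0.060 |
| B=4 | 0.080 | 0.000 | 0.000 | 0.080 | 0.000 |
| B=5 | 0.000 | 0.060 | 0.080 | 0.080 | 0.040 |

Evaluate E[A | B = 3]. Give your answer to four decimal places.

P(B = 3) = 0.180.
Σ A·P over the event = 2·(0.020) + 3·(0.080) + 4·(0.020) + 6·(0.060) = 0.720.
E[A | B = 3] = (0.720) / (0.180) = 4.0000.

4.0000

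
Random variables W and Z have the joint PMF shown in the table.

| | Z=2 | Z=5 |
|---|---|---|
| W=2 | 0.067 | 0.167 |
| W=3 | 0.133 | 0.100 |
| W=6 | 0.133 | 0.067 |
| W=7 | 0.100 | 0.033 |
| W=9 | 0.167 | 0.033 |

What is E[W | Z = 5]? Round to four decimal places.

P(Z = 5) = 0.400.
Σ W·P over the event = 2·(0.167) + 3·(0.100) + 6·(0.067) + 7·(0.033) + 9·(0.033) = 1.564.
E[W | Z = 5] = (1.564) / (0.400) = 3.9100.

3.9100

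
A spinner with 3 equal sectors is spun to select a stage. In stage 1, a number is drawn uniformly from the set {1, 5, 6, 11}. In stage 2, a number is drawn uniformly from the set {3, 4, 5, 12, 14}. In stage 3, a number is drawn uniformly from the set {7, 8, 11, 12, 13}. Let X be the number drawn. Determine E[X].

E[X | stage 1] = (1+5+6+11)/4 = 23/4.
E[X | stage 2] = (3+4+5+12+14)/5 = 38/5.
E[X | stage 3] = (7+8+11+12+13)/5 = 51/5.
E[X] = (1/3)·(23/4) + (1/3)·(38/5) + (1/3)·(51/5) = 157/20.

157/20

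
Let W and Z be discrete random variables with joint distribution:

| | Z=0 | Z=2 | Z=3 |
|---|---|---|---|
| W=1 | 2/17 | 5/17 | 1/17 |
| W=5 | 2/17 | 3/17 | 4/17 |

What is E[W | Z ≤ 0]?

3

P(Z ≤ 0) = 4/17.
Σ W·P over the event = 1·(2/17) + 5·(2/17) = 12/17.
E[W | Z ≤ 0] = (12/17) / (4/17) = 3.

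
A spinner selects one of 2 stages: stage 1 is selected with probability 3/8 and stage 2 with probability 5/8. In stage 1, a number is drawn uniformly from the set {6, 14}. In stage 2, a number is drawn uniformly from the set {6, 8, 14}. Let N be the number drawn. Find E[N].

E[N | stage 1] = (6+14)/2 = 10.
E[N | stage 2] = (6+8+14)/3 = 28/3.
E[N] = (3/8)·(10) + (5/8)·(28/3) = 115/12.

115/12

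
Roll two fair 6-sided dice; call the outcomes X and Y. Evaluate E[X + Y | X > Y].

P(X > Y) = 5/12.
Summing (X+Y)·P(x,y) over outcomes with X > Y gives 35/12.
E[X + Y | X > Y] = (35/12) / (5/12) = 7.

7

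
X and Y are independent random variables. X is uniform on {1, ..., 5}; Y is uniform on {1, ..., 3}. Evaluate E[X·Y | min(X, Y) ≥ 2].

35/4

Outcomes with min(X, Y) ≥ 2: (2,2), (2,3), (3,2), (3,3), (4,2), (4,3), (5,2), (5,3), each with probability 1/15.
E[X·Y | min(X, Y) ≥ 2] = (4 + 6 + 6 + 9 + 8 + 12 + 10 + 15) / 8 = 35/4.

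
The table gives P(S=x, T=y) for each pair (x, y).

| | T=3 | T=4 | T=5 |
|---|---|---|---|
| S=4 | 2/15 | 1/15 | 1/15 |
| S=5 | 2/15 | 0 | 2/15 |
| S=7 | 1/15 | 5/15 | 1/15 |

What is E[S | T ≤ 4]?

64/11

P(T ≤ 4) = 11/15.
Summing S·P(S=x,T=y) over the conditioning event gives 64/15.
E[S | T ≤ 4] = (64/15) / (11/15) = 64/11.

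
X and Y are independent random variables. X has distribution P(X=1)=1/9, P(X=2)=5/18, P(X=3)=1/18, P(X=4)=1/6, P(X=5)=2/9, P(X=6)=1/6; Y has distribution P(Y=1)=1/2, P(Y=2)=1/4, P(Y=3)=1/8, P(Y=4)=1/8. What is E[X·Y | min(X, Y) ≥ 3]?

371/22

P(min(X, Y) ≥ 3) = 11/72.
Summing XY·P(x,y) over outcomes with min(X, Y) ≥ 3 gives 371/144.
E[X·Y | min(X, Y) ≥ 3] = (371/144) / (11/72) = 371/22.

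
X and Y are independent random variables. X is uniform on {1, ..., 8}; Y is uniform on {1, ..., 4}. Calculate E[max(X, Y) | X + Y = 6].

4

Outcomes with X + Y = 6: (2,4), (3,3), (4,2), (5,1), each with probability 1/32.
E[max(X, Y) | X + Y = 6] = (4 + 3 + 4 + 5) / 4 = 4.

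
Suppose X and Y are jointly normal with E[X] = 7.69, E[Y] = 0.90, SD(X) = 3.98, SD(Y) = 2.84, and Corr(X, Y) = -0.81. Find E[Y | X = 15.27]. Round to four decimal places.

-3.4812

The regression of Y on X has slope ρ·σ_Y/σ_X and passes through (μ_X, μ_Y).
E[Y | X=15.27] = 0.90 + (-0.81)·(2.84/3.98)·(15.27 − (7.69)) = 0.90 + (-0.57799)·(7.58) = -3.4812.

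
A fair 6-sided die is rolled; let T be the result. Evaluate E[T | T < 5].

Given T < 5, T is equally likely to be any of {1, 2, 3, 4}.
E[T | T < 5] = (1 + 2 + 3 + 4) / 4 = 5/2.

5/2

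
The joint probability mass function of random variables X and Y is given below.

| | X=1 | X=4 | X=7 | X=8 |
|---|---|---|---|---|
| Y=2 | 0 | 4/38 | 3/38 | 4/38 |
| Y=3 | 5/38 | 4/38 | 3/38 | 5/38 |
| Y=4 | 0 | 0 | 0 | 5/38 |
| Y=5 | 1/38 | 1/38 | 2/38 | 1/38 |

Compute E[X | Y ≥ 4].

P(Y ≥ 4) = 5/19.
Σ X·P over the event = 1·(1/38) + 4·(1/38) + 7·(2/38) + 8·(5/38) + 8·(1/38) = 67/38.
E[X | Y ≥ 4] = (67/38) / (5/19) = 67/10.

67/10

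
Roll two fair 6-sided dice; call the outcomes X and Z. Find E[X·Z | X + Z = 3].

Outcomes with X + Z = 3: (1,2), (2,1), each with probability 1/36.
E[X·Z | X + Z = 3] = (2 + 2) / 2 = 2.

2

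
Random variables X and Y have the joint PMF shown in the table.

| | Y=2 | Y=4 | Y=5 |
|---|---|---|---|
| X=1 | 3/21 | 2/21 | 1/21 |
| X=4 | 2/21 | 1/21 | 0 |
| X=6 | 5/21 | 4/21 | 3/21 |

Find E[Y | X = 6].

P(X = 6) = 4/7.
Σ Y·P over the event = 2·(5/21) + 4·(4/21) + 5·(3/21) = 41/21.
E[Y | X = 6] = (41/21) / (4/7) = 41/12.

41/12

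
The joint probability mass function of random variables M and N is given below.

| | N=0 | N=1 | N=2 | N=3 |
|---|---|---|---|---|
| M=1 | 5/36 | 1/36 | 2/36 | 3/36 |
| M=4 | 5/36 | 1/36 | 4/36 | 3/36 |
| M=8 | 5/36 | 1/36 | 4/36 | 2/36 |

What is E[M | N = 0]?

P(N = 0) = 5/12.
Σ M·P over the event = 1·(5/36) + 4·(5/36) + 8·(5/36) = 65/36.
E[M | N = 0] = (65/36) / (5/12) = 13/3.

13/3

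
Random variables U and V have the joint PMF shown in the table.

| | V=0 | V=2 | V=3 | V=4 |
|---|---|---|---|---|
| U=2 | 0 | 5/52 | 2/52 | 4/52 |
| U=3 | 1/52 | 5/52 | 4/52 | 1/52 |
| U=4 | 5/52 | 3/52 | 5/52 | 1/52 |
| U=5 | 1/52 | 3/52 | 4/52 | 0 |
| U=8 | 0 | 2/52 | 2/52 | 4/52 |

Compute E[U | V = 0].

4

P(V = 0) = 7/52.
Σ U·P over the event = 3·(1/52) + 4·(5/52) + 5·(1/52) = 7/13.
E[U | V = 0] = (7/13) / (7/52) = 4.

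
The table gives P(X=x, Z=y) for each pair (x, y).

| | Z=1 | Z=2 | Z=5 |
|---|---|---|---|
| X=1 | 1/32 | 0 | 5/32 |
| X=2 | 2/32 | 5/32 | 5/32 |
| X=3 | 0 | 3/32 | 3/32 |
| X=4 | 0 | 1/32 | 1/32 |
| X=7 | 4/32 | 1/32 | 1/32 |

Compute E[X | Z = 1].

33/7

P(Z = 1) = 7/32.
Σ X·P over the event = 1·(1/32) + 2·(2/32) + 7·(4/32) = 33/32.
E[X | Z = 1] = (33/32) / (7/32) = 33/7.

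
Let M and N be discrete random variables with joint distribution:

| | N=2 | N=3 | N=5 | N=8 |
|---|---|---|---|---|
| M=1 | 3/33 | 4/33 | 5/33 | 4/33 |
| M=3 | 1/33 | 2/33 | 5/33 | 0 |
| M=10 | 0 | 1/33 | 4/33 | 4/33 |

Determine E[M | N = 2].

P(N = 2) = 4/33.
Σ M·P over the event = 1·(3/33) + 3·(1/33) = 2/11.
E[M | N = 2] = (2/11) / (4/33) = 3/2.

3/2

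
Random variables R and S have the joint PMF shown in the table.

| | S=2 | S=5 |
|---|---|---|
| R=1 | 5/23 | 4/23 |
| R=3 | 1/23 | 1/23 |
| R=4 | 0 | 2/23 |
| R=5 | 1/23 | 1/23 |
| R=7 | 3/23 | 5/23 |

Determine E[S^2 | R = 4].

P(R = 4) = 2/23.
Σ S^2·P over the event = 25·(2/23) = 50/23.
E[S^2 | R = 4] = (50/23) / (2/23) = 25.

25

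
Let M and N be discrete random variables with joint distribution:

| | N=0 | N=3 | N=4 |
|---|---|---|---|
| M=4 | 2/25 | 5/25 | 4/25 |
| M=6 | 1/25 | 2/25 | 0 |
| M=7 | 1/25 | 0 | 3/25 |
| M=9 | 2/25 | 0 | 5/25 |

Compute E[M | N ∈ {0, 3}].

P(N ∈ {0, 3}) = 13/25.
Σ M·P over the event = 4·(2/25) + 4·(5/25) + 6·(1/25) + 6·(2/25) + 7·(1/25) + 9·(2/25) = 71/25.
E[M | N ∈ {0, 3}] = (71/25) / (13/25) = 71/13.

71/13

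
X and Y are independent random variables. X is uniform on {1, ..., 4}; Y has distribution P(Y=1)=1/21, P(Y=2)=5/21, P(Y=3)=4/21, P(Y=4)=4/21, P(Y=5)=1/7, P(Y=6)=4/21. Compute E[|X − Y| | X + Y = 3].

P(X + Y = 3) = 1/14.
Summing |X−Y|·P(x,y) over outcomes with X + Y = 3 gives 1/14.
E[|X − Y| | X + Y = 3] = (1/14) / (1/14) = 1.

1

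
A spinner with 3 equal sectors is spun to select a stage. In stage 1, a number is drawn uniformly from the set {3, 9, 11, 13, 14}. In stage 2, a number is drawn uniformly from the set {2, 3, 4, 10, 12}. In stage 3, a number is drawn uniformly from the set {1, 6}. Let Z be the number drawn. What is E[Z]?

E[Z | stage 1] = (3+9+11+13+14)/5 = 10.
E[Z | stage 2] = (2+3+4+10+12)/5 = 31/5.
E[Z | stage 3] = (1+6)/2 = 7/2.
E[Z] = (1/3)·(10) + (1/3)·(31/5) + (1/3)·(7/2) = 197/30.

197/30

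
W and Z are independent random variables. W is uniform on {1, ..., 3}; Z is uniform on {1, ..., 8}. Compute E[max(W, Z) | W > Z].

8/3

Outcomes with W > Z: (2,1), (3,1), (3,2), each with probability 1/24.
E[max(W, Z) | W > Z] = (2 + 3 + 3) / 3 = 8/3.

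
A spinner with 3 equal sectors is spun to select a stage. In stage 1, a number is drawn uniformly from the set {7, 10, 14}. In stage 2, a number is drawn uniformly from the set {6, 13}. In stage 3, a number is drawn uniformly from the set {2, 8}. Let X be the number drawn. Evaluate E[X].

149/18

E[X | stage 1] = (7+10+14)/3 = 31/3.
E[X | stage 2] = (6+13)/2 = 19/2.
E[X | stage 3] = (2+8)/2 = 5.
By the law of total expectation,
E[X] = (1/3)·(31/3) + (1/3)·(19/2) + (1/3)·(5) = 149/18.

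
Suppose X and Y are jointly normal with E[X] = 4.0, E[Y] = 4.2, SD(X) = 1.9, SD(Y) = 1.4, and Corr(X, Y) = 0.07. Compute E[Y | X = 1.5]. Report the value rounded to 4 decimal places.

E[Y | X=x] = μ_Y + ρ(σ_Y/σ_X)(x − μ_X) for jointly normal variables.
E[Y | X=1.5] = 4.2 + (0.07)·(1.4/1.9)·(1.5 − (4.0)) = 4.2 + (0.051579)·(-2.5) = 4.0711.

4.0711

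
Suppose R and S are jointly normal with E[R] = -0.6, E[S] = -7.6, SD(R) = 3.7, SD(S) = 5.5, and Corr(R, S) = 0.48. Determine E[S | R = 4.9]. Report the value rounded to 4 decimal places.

The regression of S on R has slope ρ·σ_S/σ_R and passes through (μ_R, μ_S).
E[S | R=4.9] = -7.6 + (0.48)·(5.5/3.7)·(4.9 − (-0.6)) = -7.6 + (0.71351)·(5.5) = -3.6757.

-3.6757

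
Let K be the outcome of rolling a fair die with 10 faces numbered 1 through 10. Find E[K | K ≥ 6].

8

Given K ≥ 6, K is equally likely to be any of {6, 7, 8, 9, 10}.
E[K | K ≥ 6] = (6 + 7 + 8 + 9 + 10) / 5 = 8.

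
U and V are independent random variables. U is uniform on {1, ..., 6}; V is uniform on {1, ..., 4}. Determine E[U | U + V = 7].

9/2

Outcomes with U + V = 7: (3,4), (4,3), (5,2), (6,1), each with probability 1/24.
E[U | U + V = 7] = (3 + 4 + 5 + 6) / 4 = 9/2.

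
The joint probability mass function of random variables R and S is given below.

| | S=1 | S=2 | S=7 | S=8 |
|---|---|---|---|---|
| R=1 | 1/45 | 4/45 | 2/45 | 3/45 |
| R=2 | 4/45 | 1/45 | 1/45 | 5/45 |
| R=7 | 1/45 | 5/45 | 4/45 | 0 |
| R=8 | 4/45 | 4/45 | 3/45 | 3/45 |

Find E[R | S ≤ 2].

121/24

P(S ≤ 2) = 8/15.
Σ R·P over the event = 1·(1/45) + 1·(4/45) + 2·(4/45) + 2·(1/45) + 7·(1/45) + 7·(5/45) + 8·(4/45) + 8·(4/45) = 121/45.
E[R | S ≤ 2] = (121/45) / (8/15) = 121/24.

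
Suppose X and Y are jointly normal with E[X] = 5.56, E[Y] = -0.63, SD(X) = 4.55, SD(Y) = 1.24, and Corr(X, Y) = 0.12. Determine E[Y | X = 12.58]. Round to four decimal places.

-0.4004

The regression of Y on X has slope ρ·σ_Y/σ_X and passes through (μ_X, μ_Y).
E[Y | X=12.58] = -0.63 + (0.12)·(1.24/4.55)·(12.58 − (5.56)) = -0.63 + (0.032703)·(7.02) = -0.4004.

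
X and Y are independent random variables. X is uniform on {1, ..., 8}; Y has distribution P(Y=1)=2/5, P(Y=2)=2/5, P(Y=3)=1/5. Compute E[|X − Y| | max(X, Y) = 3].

P(max(X, Y) = 3) = 7/40.
Summing |X−Y|·P(x,y) over outcomes with max(X, Y) = 3 gives 9/40.
E[|X − Y| | max(X, Y) = 3] = (9/40) / (7/40) = 9/7.

9/7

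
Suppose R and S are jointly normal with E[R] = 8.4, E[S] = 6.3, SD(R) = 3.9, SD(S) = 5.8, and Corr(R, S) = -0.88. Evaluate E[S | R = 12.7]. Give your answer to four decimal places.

0.6725

The regression of S on R has slope ρ·σ_S/σ_R and passes through (μ_R, μ_S).
E[S | R=12.7] = 6.3 + (-0.88)·(5.8/3.9)·(12.7 − (8.4)) = 6.3 + (-1.30872)·(4.3) = 0.6725.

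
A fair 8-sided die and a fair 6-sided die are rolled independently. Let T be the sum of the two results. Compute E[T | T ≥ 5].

26/3

P(T ≥ 5) = 7/8.
E[T | T ≥ 5] = (91/12) / (7/8) = 26/3.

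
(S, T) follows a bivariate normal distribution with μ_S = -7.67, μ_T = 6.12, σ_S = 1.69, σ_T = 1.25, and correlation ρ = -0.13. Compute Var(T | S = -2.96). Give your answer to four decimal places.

1.5361

The conditional variance in a bivariate normal is σ_T²(1 − ρ²), independent of x.
Var(T | S=-2.96) = (1.25)²·(1 − (-0.13)²) = 1.5625·0.9831 = 1.5361.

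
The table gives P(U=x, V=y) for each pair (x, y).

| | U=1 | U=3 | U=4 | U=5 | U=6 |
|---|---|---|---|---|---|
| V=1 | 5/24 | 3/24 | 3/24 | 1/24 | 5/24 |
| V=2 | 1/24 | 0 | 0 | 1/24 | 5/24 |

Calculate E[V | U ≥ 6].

P(U ≥ 6) = 5/12.
Summing V·P(U=x,V=y) over the conditioning event gives 5/8.
E[V | U ≥ 6] = (5/8) / (5/12) = 3/2.

3/2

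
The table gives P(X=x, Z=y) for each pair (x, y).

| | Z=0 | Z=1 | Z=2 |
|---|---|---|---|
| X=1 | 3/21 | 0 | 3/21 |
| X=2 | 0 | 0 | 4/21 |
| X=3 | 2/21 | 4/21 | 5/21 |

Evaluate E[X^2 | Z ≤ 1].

P(Z ≤ 1) = 3/7.
Summing X^2·P(X=x,Z=y) over the conditioning event gives 19/7.
E[X^2 | Z ≤ 1] = (19/7) / (3/7) = 19/3.

19/3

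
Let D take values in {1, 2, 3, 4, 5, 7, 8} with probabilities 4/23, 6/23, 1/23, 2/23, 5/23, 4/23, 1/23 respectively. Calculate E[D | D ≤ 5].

26/9

P(D ≤ 5) = 18/23.
Σ over the event: 1·4/23 + 2·6/23 + 3·1/23 + 4·2/23 + 5·5/23 = 52/23.
E[D | D ≤ 5] = (52/23) / (18/23) = 26/9.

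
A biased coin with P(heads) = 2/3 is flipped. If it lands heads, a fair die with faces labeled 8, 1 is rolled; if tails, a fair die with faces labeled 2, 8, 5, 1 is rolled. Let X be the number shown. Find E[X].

E[X | heads] = (8+1)/2 = 9/2.
E[X | tails] = (2+8+5+1)/4 = 4.
By the law of total expectation,
E[X] = (2/3)·(9/2) + (1/3)·(4) = 13/3.

13/3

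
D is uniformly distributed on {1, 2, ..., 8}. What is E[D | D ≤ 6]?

Given D ≤ 6, D is equally likely to be any of {1, 2, 3, 4, 5, 6}.
E[D | D ≤ 6] = (1 + 2 + 3 + 4 + 5 + 6) / 6 = 7/2.

7/2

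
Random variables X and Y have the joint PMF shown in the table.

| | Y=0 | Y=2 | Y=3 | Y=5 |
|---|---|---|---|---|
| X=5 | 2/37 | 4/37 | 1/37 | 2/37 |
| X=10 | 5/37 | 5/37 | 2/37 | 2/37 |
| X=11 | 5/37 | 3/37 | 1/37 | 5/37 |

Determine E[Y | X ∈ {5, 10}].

47/23

P(X ∈ {5, 10}) = 23/37.
Σ Y·P over the event = 0·(2/37) + 2·(4/37) + 3·(1/37) + 5·(2/37) + 0·(5/37) + 2·(5/37) + 3·(2/37) + 5·(2/37) = 47/37.
E[Y | X ∈ {5, 10}] = (47/37) / (23/37) = 47/23.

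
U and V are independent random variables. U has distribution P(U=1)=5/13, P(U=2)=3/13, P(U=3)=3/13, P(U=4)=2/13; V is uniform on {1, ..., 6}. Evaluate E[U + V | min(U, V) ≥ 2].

55/8

P(min(U, V) ≥ 2) = 20/39.
Summing (U+V)·P(x,y) over outcomes with min(U, V) ≥ 2 gives 275/78.
E[U + V | min(U, V) ≥ 2] = (275/78) / (20/39) = 55/8.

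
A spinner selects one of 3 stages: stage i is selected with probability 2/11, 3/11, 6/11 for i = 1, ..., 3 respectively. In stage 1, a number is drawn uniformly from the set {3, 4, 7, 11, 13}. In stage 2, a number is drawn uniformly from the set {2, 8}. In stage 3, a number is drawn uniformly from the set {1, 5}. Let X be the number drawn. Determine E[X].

E[X | stage 1] = (3+4+7+11+13)/5 = 38/5.
E[X | stage 2] = (2+8)/2 = 5.
E[X | stage 3] = (1+5)/2 = 3.
E[X] = (2/11)·(38/5) + (3/11)·(5) + (6/11)·(3) = 241/55.

241/55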